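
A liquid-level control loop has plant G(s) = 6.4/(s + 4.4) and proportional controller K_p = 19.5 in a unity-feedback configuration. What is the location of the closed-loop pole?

Closed-loop transfer function: T(s) = K_p·G(s)/(1 + K_p·G(s)) = 124.8/(s + 4.4 + 124.8) = 124.8/(s + 129.2).
The closed-loop pole is at s = −129.2.

s = -129.2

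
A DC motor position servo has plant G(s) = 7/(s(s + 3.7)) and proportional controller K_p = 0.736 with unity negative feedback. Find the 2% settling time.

From 1 + K_pG(s) = 0: s² + 3.7s + 5.152 = 0 ⇒ ω_n = 2.27, ζ = 0.815.
2% settling time T_s ≈ 4/(ζω_n) = 4/1.85 = 2.16 s.

T_s ≈ 2.16 s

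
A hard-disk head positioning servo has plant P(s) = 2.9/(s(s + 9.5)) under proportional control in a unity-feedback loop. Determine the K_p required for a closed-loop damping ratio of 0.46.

Closed-loop characteristic equation: s² + 9.5s + K_p·2.9 = 0.
So ω_n = √(2.9K_p) and 2ζω_n = 9.5, giving ζ = 9.5/(2√(2.9K_p)).
Setting ζ = 0.46: √(2.9K_p) = 9.5/(2·0.46) = 10.33, so K_p = 106.6/2.9 = 36.8.

K_p = 36.8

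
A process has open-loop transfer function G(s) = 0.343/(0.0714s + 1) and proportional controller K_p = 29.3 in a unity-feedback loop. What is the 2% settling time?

T_s ≈ 0.0258 s

Closed loop: T(s) = K_p·G/(1+K_p·G) = 10.05/(0.0714s + 1 + 10.05), with pole at s = −(1 + 10.05)/0.0714 = −154.8.
τ = 1/154.8 = 0.006462 s, so 2% settling time ≈ 4τ = 0.0258 s.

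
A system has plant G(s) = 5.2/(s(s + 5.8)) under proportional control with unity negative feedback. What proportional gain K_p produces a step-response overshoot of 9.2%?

From %OS = 100·exp(−πζ/√(1−ζ²)) = 9.2%, ζ = −ln(0.092)/√(π²+ln²(0.092)) = 0.6048.
Characteristic equation s² + 5.8s + 5.2K_p = 0 gives ζ = 5.8/(2√(5.2K_p)).
Setting ζ = 0.6048: √(5.2K_p) = 5.8/(2·0.6048) = 4.795, so K_p = 22.99/5.2 = 4.42.

K_p = 4.42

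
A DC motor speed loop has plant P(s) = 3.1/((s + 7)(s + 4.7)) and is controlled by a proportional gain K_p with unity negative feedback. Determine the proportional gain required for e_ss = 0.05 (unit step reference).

K_p = 202

The loop is type 0, so e_ss(step) = 1/(1 + K_pos) with K_pos = K_p·P(0).
P(0) = 0.09422. Require 1/(1 + K_p·0.09422) = 0.05, so 1 + 0.09422·K_p = 20.
K_p = (20 − 1)/0.09422 = 202.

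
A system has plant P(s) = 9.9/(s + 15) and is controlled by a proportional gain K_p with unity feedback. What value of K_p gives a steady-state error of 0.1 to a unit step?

K_p = 13.6

For a type-0 loop with proportional control, e_ss = 1/(1 + K_p·P(0)).
P(0) = 0.66. Require 1/(1 + K_p·0.66) = 0.1, so 1 + 0.66·K_p = 10.
K_p = (10 − 1)/0.66 = 13.6.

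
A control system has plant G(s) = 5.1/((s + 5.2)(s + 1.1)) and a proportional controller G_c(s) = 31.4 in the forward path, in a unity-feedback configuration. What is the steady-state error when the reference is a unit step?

0.0345

The loop is type 0. Static position error constant K_pos = G_c(0)·G(0) = 31.4·0.8916 = 28.
Steady-state error to a unit step: e_ss = 1/(1+K_pos) = 1/29 = 0.0345.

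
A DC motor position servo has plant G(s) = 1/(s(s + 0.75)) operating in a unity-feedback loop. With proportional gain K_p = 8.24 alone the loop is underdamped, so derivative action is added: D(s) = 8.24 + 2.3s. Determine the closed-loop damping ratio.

Forward path: (8.24 + 2.3s)·1/(s(s+0.75)). The closed-loop characteristic equation is s² + (0.75 + 1·2.3)s + 1·8.24 = 0.
That is s² + 3.05s + 8.24 = 0, so ω_n = 2.871 rad/s and ζ = 3.05/(2·2.871) = 0.5313.

ζ = 0.531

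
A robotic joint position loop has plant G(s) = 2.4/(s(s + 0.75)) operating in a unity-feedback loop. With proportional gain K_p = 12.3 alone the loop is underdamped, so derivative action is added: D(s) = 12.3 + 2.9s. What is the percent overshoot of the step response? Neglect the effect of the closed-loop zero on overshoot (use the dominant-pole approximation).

4.23%

Forward path: (12.3 + 2.9s)·2.4/(s(s+0.75)). The closed-loop characteristic equation is s² + (0.75 + 2.4·2.9)s + 2.4·12.3 = 0.
That is s² + 7.71s + 29.52 = 0, so ω_n = 5.433 rad/s and ζ = 7.71/(2·5.433) = 0.7095.
%OS = 100·exp(−πζ/√(1−ζ²)) = 4.23%.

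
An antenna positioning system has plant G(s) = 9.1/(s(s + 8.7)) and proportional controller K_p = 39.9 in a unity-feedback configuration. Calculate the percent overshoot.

From 1 + K_pG(s) = 0: s² + 8.7s + 363.1 = 0 ⇒ ω_n = 19.05, ζ = 0.2283.
%OS = 100·exp(−πζ/√(1−ζ²)) = 100·exp(−π·0.2283/√0.9479) = 47.9%.

47.9%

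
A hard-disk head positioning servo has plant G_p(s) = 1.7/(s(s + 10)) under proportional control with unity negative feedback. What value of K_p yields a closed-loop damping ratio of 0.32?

Closed-loop characteristic equation: s² + 10s + K_p·1.7 = 0.
So ω_n = √(1.7K_p) and 2ζω_n = 10, giving ζ = 10/(2√(1.7K_p)).
Setting ζ = 0.32: √(1.7K_p) = 10/(2·0.32) = 15.62, so K_p = 244.1/1.7 = 144.

K_p = 144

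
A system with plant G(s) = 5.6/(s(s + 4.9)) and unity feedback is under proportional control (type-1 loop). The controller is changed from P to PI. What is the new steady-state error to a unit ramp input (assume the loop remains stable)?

The integrator raises the loop to type 2, so K_v → ∞ and e_ss to a ramp is zero.

0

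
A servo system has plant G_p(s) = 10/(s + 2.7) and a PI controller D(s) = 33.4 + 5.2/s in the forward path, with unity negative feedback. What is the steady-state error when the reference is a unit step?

The open loop D(s)G_p(s) has a pole at the origin (type 1), so the static position error constant is infinite and e_ss = 1/(1+∞) = 0.

0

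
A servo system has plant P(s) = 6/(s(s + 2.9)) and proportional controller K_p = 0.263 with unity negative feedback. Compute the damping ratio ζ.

ζ = 1.15

1 + K_p·P(s) = 0 gives s² + 2.9s + 1.578 = 0.
So ω_n² = 1.578 ⇒ ω_n = 1.256 rad/s, and ζ = 2.9/(2ω_n) = 1.15.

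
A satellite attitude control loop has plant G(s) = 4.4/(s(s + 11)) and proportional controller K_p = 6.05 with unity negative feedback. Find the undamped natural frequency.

ω_n = 5.16 rad/s

The closed-loop denominator is s(s+11) + 6.05·4.4 = s² + 11s + 26.62.
So ω_n² = 26.62 ⇒ ω_n = 5.159 rad/s, and ζ = 11/(2ω_n) = 1.07.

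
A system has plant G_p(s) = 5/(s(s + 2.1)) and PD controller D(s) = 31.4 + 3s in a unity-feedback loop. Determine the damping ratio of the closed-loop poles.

Forward path: (31.4 + 3s)·5/(s(s+2.1)). The closed-loop characteristic equation is s² + (2.1 + 5·3)s + 5·31.4 = 0.
That is s² + 17.1s + 157 = 0, so ω_n = 12.53 rad/s and ζ = 17.1/(2·12.53) = 0.6824.

ζ = 0.682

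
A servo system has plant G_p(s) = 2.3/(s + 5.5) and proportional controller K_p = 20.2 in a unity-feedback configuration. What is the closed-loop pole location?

s = -51.96

Closed-loop transfer function: T(s) = K_p·G_p(s)/(1 + K_p·G_p(s)) = 46.46/(s + 5.5 + 46.46) = 46.46/(s + 51.96).
The closed-loop pole is at s = −51.96.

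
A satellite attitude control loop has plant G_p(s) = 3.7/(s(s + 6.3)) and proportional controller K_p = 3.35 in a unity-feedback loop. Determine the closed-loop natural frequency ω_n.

The closed-loop denominator is s(s+6.3) + 3.35·3.7 = s² + 6.3s + 12.4.
Matching s² + 2ζω_n s + ω_n²: ω_n = √12.4 = 3.521 rad/s and 2ζω_n = 6.3, so ζ = 6.3/(2·3.521) = 0.895.

ω_n = 3.52 rad/s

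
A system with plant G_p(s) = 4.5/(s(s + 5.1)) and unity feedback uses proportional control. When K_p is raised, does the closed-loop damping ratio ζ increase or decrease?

decrease

ζ = 5.1/(2√(4.5K_p)); increasing K_p raises the denominator, so ζ falls.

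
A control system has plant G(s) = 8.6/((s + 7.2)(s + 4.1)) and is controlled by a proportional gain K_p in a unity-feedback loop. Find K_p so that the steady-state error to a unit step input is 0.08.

K_p = 39.5

For a type-0 loop with proportional control, e_ss = 1/(1 + K_p·G(0)).
G(0) = 0.2913. Require 1/(1 + K_p·0.2913) = 0.08, so 1 + 0.2913·K_p = 12.5.
K_p = (12.5 − 1)/0.2913 = 39.5.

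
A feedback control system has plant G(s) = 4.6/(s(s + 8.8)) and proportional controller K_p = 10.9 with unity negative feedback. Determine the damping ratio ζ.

ζ = 0.621

With unity feedback the closed-loop characteristic equation is s² + 8.8s + 10.9·4.6 = s² + 8.8s + 50.14 = 0.
So ω_n² = 50.14 ⇒ ω_n = 7.081 rad/s, and ζ = 8.8/(2ω_n) = 0.621.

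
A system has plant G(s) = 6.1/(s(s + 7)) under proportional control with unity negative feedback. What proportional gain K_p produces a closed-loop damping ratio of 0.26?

K_p = 29.7

Closed-loop characteristic equation: s² + 7s + K_p·6.1 = 0.
So ω_n = √(6.1K_p) and 2ζω_n = 7, giving ζ = 7/(2√(6.1K_p)).
Setting ζ = 0.26: √(6.1K_p) = 7/(2·0.26) = 13.46, so K_p = 181.2/6.1 = 29.7.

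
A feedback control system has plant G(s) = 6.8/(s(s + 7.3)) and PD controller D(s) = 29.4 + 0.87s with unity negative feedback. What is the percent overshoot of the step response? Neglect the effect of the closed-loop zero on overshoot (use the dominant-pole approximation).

Forward path: (29.4 + 0.87s)·6.8/(s(s+7.3)). The closed-loop characteristic equation is s² + (7.3 + 6.8·0.87)s + 6.8·29.4 = 0.
That is s² + 13.22s + 199.9 = 0, so ω_n = 14.14 rad/s and ζ = 13.22/(2·14.14) = 0.4673.
%OS = 100·exp(−πζ/√(1−ζ²)) = 19%.

19%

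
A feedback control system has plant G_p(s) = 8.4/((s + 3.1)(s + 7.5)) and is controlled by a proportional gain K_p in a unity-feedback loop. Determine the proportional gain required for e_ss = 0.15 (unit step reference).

K_p = 15.7

The loop is type 0, so e_ss(step) = 1/(1 + K_pos) with K_pos = K_p·G_p(0).
G_p(0) = 0.3613. Require 1/(1 + K_p·0.3613) = 0.15, so 1 + 0.3613·K_p = 6.667.
K_p = (6.667 − 1)/0.3613 = 15.7.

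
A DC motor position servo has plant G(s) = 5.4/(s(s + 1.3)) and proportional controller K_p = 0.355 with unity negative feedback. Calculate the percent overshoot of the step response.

18.8%

The closed-loop denominator s² + 1.3s + 1.917 gives ω_n = √1.917 = 1.385 and ζ = 1.3/(2ω_n) = 0.4695.
%OS = 100·exp(−πζ/√(1−ζ²)) = 100·exp(−π·0.4695/√0.7796) = 18.8%.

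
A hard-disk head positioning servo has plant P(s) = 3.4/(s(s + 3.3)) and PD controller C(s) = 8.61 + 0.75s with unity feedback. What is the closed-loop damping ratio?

Forward path: (8.61 + 0.75s)·3.4/(s(s+3.3)). The closed-loop characteristic equation is s² + (3.3 + 3.4·0.75)s + 3.4·8.61 = 0.
That is s² + 5.85s + 29.27 = 0, so ω_n = 5.411 rad/s and ζ = 5.85/(2·5.411) = 0.5406.

ζ = 0.541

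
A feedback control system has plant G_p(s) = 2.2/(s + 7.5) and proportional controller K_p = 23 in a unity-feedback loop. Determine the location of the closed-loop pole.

s = -58.1

Closed-loop transfer function: T(s) = K_p·G_p(s)/(1 + K_p·G_p(s)) = 50.6/(s + 7.5 + 50.6) = 50.6/(s + 58.1).
The closed-loop pole is at s = −58.1.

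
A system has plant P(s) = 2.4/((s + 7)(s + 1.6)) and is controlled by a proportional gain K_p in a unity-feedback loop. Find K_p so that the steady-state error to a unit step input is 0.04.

Steady-state error for a unit step on this type-0 loop is 1/(1 + K_p·P(0)).
P(0) = 0.2143. Require 1/(1 + K_p·0.2143) = 0.04, so 1 + 0.2143·K_p = 25.
K_p = (25 − 1)/0.2143 = 112.

K_p = 112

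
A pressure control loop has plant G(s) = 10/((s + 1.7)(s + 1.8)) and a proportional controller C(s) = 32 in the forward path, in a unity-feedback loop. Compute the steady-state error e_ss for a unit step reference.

0.00947

The loop is type 0. Static position error constant K_pos = C(0)·G(0) = 32·3.268 = 104.6.
Steady-state error to a unit step: e_ss = 1/(1+K_pos) = 1/105.6 = 0.00947.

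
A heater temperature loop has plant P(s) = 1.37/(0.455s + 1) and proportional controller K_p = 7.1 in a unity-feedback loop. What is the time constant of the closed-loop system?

τ = 0.0424 s

Closed loop: T(s) = K_p·P/(1+K_p·P) = 9.727/(0.455s + 1 + 9.727), with pole at s = −(1 + 9.727)/0.455 = −23.58.
Closed-loop time constant τ = 1/23.58 = 0.0424 s.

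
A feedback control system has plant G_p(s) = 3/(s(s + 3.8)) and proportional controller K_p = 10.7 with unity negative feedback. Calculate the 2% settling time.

From 1 + K_pG_p(s) = 0: s² + 3.8s + 32.1 = 0 ⇒ ω_n = 5.666, ζ = 0.3354.
2% settling time T_s ≈ 4/(ζω_n) = 4/1.9 = 2.11 s.

T_s ≈ 2.11 s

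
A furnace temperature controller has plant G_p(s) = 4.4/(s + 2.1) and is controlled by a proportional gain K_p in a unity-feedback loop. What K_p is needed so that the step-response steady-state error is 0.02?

For a type-0 loop with proportional control, e_ss = 1/(1 + K_p·G_p(0)).
G_p(0) = 2.095. Require 1/(1 + K_p·2.095) = 0.02, so 1 + 2.095·K_p = 50.
K_p = (50 − 1)/2.095 = 23.4.

K_p = 23.4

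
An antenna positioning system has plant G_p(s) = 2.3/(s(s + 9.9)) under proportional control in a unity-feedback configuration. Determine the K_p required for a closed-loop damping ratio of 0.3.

K_p = 118

Closed-loop characteristic equation: s² + 9.9s + K_p·2.3 = 0.
So ω_n = √(2.3K_p) and 2ζω_n = 9.9, giving ζ = 9.9/(2√(2.3K_p)).
Setting ζ = 0.3: √(2.3K_p) = 9.9/(2·0.3) = 16.5, so K_p = 272.2/2.3 = 118.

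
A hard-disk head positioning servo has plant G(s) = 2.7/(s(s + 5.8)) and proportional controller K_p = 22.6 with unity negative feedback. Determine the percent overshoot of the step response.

28.5%

From 1 + K_pG(s) = 0: s² + 5.8s + 61.02 = 0 ⇒ ω_n = 7.812, ζ = 0.3712.
%OS = 100·exp(−πζ/√(1−ζ²)) = 100·exp(−π·0.3712/√0.8622) = 28.5%.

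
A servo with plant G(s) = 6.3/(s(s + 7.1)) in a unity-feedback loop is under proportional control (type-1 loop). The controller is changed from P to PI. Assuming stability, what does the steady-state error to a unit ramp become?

0

The integrator raises the loop to type 2, so K_v → ∞ and e_ss to a ramp is zero.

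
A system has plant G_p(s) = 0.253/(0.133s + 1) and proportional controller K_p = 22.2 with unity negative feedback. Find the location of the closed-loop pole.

s = -49.75

Closed loop: T(s) = K_p·G_p/(1+K_p·G_p) = 5.617/(0.133s + 1 + 5.617), with pole at s = −(1 + 5.617)/0.133 = −49.75.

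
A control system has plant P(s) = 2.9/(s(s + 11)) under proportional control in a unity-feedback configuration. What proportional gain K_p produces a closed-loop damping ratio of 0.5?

Closed-loop characteristic equation: s² + 11s + K_p·2.9 = 0.
So ω_n = √(2.9K_p) and 2ζω_n = 11, giving ζ = 11/(2√(2.9K_p)).
Setting ζ = 0.5: √(2.9K_p) = 11/(2·0.5) = 11, so K_p = 121/2.9 = 41.7.

K_p = 41.7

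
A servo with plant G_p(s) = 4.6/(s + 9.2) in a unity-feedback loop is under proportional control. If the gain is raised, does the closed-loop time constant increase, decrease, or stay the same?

Closed-loop pole is at s = −(9.2+K_p·4.6); larger K_p moves it further left, so τ = 1/(9.2+K_p·4.6) decreases.

decrease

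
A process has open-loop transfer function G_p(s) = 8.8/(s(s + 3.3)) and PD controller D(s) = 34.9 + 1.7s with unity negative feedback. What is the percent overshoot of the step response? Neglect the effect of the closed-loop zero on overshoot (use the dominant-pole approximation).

14.7%

Forward path: (34.9 + 1.7s)·8.8/(s(s+3.3)). The closed-loop characteristic equation is s² + (3.3 + 8.8·1.7)s + 8.8·34.9 = 0.
That is s² + 18.26s + 307.1 = 0, so ω_n = 17.52 rad/s and ζ = 18.26/(2·17.52) = 0.521.
%OS = 100·exp(−πζ/√(1−ζ²)) = 14.7%.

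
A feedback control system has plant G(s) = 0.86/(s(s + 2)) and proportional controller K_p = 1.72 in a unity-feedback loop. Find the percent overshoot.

1.07%

Closed-loop characteristic equation: s² + 2s + 1.479 = 0, so ω_n = 1.216 rad/s and ζ = 2/(2·1.216) = 0.8222.
%OS = 100·exp(−πζ/√(1−ζ²)) = 100·exp(−π·0.8222/√0.324) = 1.07%.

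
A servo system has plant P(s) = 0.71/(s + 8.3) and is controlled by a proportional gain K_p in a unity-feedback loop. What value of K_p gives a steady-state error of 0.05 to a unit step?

K_p = 222

For a type-0 loop with proportional control, e_ss = 1/(1 + K_p·P(0)).
P(0) = 0.08554. Require 1/(1 + K_p·0.08554) = 0.05, so 1 + 0.08554·K_p = 20.
K_p = (20 − 1)/0.08554 = 222.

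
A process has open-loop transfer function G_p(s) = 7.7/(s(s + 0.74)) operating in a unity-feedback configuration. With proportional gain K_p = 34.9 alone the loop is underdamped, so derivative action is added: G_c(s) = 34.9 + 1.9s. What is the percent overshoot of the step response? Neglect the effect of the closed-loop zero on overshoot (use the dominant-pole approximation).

18.9%

Forward path: (34.9 + 1.9s)·7.7/(s(s+0.74)). The closed-loop characteristic equation is s² + (0.74 + 7.7·1.9)s + 7.7·34.9 = 0.
That is s² + 15.37s + 268.7 = 0, so ω_n = 16.39 rad/s and ζ = 15.37/(2·16.39) = 0.4688.
%OS = 100·exp(−πζ/√(1−ζ²)) = 18.9%.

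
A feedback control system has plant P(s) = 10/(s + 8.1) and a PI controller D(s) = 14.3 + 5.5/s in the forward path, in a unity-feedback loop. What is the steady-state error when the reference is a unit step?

The open loop D(s)P(s) has a pole at the origin (type 1), so the static position error constant is infinite and e_ss = 1/(1+∞) = 0.

0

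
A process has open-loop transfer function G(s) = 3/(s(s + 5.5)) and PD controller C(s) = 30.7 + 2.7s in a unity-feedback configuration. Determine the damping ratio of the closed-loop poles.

Forward path: (30.7 + 2.7s)·3/(s(s+5.5)). The closed-loop characteristic equation is s² + (5.5 + 3·2.7)s + 3·30.7 = 0.
That is s² + 13.6s + 92.1 = 0, so ω_n = 9.597 rad/s and ζ = 13.6/(2·9.597) = 0.7086.

ζ = 0.709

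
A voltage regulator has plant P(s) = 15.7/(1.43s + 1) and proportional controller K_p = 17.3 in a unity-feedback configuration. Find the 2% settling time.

T_s ≈ 0.021 s

Closed loop: T(s) = K_p·P/(1+K_p·P) = 271.6/(1.43s + 1 + 271.6), with pole at s = −(1 + 271.6)/1.43 = −190.6.
τ = 1/190.6 = 0.005246 s, so 2% settling time ≈ 4τ = 0.021 s.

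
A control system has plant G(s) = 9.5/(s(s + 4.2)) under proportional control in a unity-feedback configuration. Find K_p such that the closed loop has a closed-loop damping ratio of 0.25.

Closed-loop characteristic equation: s² + 4.2s + K_p·9.5 = 0.
So ω_n = √(9.5K_p) and 2ζω_n = 4.2, giving ζ = 4.2/(2√(9.5K_p)).
Setting ζ = 0.25: √(9.5K_p) = 4.2/(2·0.25) = 8.4, so K_p = 70.56/9.5 = 7.43.

K_p = 7.43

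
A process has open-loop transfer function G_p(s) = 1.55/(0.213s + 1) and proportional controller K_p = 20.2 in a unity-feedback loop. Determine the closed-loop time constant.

τ = 0.00659 s

Closed loop: T(s) = K_p·G_p/(1+K_p·G_p) = 31.31/(0.213s + 1 + 31.31), with pole at s = −(1 + 31.31)/0.213 = −151.7.
Closed-loop time constant τ = 1/151.7 = 0.00659 s.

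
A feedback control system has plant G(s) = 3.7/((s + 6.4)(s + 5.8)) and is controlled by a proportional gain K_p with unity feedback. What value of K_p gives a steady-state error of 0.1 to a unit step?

The loop is type 0, so e_ss(step) = 1/(1 + K_pos) with K_pos = K_p·G(0).
G(0) = 0.09968. Require 1/(1 + K_p·0.09968) = 0.1, so 1 + 0.09968·K_p = 10.
K_p = (10 − 1)/0.09968 = 90.3.

K_p = 90.3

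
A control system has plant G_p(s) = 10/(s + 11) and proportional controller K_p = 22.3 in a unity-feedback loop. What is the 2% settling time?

Closed-loop transfer function: T(s) = K_p·G_p(s)/(1 + K_p·G_p(s)) = 223/(s + 11 + 223) = 223/(s + 234).
Time constant τ = 1/234 = 0.004274 s, so the 2% settling time is about 4τ = 0.0171 s.

T_s ≈ 0.0171 s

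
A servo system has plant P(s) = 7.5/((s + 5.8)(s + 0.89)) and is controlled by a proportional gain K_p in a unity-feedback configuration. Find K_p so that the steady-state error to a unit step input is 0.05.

K_p = 13.1

The loop is type 0, so e_ss(step) = 1/(1 + K_pos) with K_pos = K_p·P(0).
P(0) = 1.453. Require 1/(1 + K_p·1.453) = 0.05, so 1 + 1.453·K_p = 20.
K_p = (20 − 1)/1.453 = 13.1.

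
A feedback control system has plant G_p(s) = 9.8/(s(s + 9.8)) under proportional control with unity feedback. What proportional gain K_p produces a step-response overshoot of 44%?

K_p = 38.3

From %OS = 100·exp(−πζ/√(1−ζ²)) = 44%, ζ = −ln(0.44)/√(π²+ln²(0.44)) = 0.2528.
Characteristic equation s² + 9.8s + 9.8K_p = 0 gives ζ = 9.8/(2√(9.8K_p)).
Setting ζ = 0.2528: √(9.8K_p) = 9.8/(2·0.2528) = 19.38, so K_p = 375.6/9.8 = 38.3.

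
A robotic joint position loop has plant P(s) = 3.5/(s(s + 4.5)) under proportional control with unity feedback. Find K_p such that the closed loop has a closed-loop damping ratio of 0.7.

K_p = 2.95

Closed-loop characteristic equation: s² + 4.5s + K_p·3.5 = 0.
So ω_n = √(3.5K_p) and 2ζω_n = 4.5, giving ζ = 4.5/(2√(3.5K_p)).
Setting ζ = 0.7: √(3.5K_p) = 4.5/(2·0.7) = 3.214, so K_p = 10.33/3.5 = 2.95.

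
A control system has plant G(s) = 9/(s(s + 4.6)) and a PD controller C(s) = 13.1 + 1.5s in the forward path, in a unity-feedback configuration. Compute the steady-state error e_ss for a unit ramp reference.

0.039

The loop has one pole at the origin (type 1). Velocity error constant K_v = lim_{s→0} s·C(s)G(s) = 13.1·9/4.6 = 25.63.
Steady-state error to a unit ramp: e_ss = 1/K_v = 0.039.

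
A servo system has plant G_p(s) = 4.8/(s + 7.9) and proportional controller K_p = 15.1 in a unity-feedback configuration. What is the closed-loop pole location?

Closed-loop transfer function: T(s) = K_p·G_p(s)/(1 + K_p·G_p(s)) = 72.48/(s + 7.9 + 72.48) = 72.48/(s + 80.38).
The closed-loop pole is at s = −80.38.

s = -80.38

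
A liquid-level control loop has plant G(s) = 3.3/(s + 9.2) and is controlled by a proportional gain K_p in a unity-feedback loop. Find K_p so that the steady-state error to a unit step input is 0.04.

Steady-state error for a unit step on this type-0 loop is 1/(1 + K_p·G(0)).
G(0) = 0.3587. Require 1/(1 + K_p·0.3587) = 0.04, so 1 + 0.3587·K_p = 25.
K_p = (25 − 1)/0.3587 = 66.9.

K_p = 66.9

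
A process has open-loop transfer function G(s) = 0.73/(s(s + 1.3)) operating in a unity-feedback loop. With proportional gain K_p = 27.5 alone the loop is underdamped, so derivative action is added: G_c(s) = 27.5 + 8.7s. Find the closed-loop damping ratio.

Forward path: (27.5 + 8.7s)·0.73/(s(s+1.3)). The closed-loop characteristic equation is s² + (1.3 + 0.73·8.7)s + 0.73·27.5 = 0.
That is s² + 7.651s + 20.07 = 0, so ω_n = 4.481 rad/s and ζ = 7.651/(2·4.481) = 0.8538.

ζ = 0.854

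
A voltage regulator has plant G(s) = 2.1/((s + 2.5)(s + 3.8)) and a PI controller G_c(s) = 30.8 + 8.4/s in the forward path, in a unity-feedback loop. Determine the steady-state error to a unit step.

0

The open loop G_c(s)G(s) has a pole at the origin (type 1), so the static position error constant is infinite and e_ss = 1/(1+∞) = 0.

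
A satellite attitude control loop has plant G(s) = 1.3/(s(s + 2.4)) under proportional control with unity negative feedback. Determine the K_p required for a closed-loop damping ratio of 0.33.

Closed-loop characteristic equation: s² + 2.4s + K_p·1.3 = 0.
So ω_n = √(1.3K_p) and 2ζω_n = 2.4, giving ζ = 2.4/(2√(1.3K_p)).
Setting ζ = 0.33: √(1.3K_p) = 2.4/(2·0.33) = 3.636, so K_p = 13.22/1.3 = 10.2.

K_p = 10.2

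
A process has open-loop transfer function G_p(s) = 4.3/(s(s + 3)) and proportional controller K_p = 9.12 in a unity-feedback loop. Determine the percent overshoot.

The closed-loop denominator s² + 3s + 39.22 gives ω_n = √39.22 = 6.262 and ζ = 3/(2ω_n) = 0.2395.
%OS = 100·exp(−πζ/√(1−ζ²)) = 100·exp(−π·0.2395/√0.9426) = 46.1%.

46.1%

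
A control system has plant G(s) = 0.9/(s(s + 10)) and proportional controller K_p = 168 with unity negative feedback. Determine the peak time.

From 1 + K_pG(s) = 0: s² + 10s + 151.2 = 0 ⇒ ω_n = 12.3, ζ = 0.4066.
Damped frequency ω_d = ω_n√(1−ζ²) = 11.23 rad/s, so peak time T_p = π/ω_d = 0.28 s.

T_p = 0.28 s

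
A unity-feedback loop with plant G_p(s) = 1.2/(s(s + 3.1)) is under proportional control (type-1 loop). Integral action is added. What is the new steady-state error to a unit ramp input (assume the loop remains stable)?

The integrator raises the loop to type 2, so K_v → ∞ and e_ss to a ramp is zero.

0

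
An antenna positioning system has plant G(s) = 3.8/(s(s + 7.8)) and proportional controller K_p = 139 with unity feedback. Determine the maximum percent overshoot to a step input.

Closed-loop characteristic equation: s² + 7.8s + 528.2 = 0, so ω_n = 22.98 rad/s and ζ = 7.8/(2·22.98) = 0.1697.
%OS = 100·exp(−πζ/√(1−ζ²)) = 100·exp(−π·0.1697/√0.9712) = 58.2%.

58.2%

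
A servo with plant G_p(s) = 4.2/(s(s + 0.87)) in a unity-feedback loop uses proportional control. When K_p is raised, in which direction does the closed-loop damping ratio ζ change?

decrease

ζ = 0.87/(2√(4.2K_p)); increasing K_p raises the denominator, so ζ falls.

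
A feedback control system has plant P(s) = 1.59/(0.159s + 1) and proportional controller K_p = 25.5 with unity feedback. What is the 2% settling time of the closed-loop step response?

Closed loop: T(s) = K_p·P/(1+K_p·P) = 40.55/(0.159s + 1 + 40.55), with pole at s = −(1 + 40.55)/0.159 = −261.3.
τ = 1/261.3 = 0.003827 s, so 2% settling time ≈ 4τ = 0.0153 s.

T_s ≈ 0.0153 s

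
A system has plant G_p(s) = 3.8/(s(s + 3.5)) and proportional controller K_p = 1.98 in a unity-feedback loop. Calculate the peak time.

T_p = 1.49 s

From 1 + K_pG_p(s) = 0: s² + 3.5s + 7.524 = 0 ⇒ ω_n = 2.743, ζ = 0.638.
Damped frequency ω_d = ω_n√(1−ζ²) = 2.112 rad/s, so peak time T_p = π/ω_d = 1.49 s.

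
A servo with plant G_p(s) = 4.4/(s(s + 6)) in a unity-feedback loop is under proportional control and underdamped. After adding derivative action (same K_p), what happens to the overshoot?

The derivative term adds K·K_d to the s-coefficient of the characteristic equation, raising 2ζω_n while ω_n is unchanged; ζ increases, so overshoot decreases.

decrease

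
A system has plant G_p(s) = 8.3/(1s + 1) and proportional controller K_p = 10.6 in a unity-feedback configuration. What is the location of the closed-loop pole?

Closed loop: T(s) = K_p·G_p/(1+K_p·G_p) = 87.98/(1s + 1 + 87.98), with pole at s = −(1 + 87.98)/1 = −88.98.

s = -88.98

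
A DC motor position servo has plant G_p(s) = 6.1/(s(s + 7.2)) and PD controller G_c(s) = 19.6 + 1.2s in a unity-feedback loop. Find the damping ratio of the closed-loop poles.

ζ = 0.664

Forward path: (19.6 + 1.2s)·6.1/(s(s+7.2)). The closed-loop characteristic equation is s² + (7.2 + 6.1·1.2)s + 6.1·19.6 = 0.
That is s² + 14.52s + 119.6 = 0, so ω_n = 10.93 rad/s and ζ = 14.52/(2·10.93) = 0.664.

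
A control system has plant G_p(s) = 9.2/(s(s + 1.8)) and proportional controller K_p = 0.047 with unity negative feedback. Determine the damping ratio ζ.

ζ = 1.37

1 + K_p·G_p(s) = 0 gives s² + 1.8s + 0.4324 = 0.
So ω_n² = 0.4324 ⇒ ω_n = 0.6576 rad/s, and ζ = 1.8/(2ω_n) = 1.37.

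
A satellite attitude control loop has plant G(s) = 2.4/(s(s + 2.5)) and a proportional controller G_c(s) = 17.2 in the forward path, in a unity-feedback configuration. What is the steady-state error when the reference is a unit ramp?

0.0606

The loop has one pole at the origin (type 1). Velocity error constant K_v = lim_{s→0} s·G_c(s)G(s) = 17.2·2.4/2.5 = 16.51.
Steady-state error to a unit ramp: e_ss = 1/K_v = 0.0606.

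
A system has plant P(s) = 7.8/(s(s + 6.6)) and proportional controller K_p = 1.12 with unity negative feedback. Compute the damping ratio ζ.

With unity feedback the closed-loop characteristic equation is s² + 6.6s + 1.12·7.8 = s² + 6.6s + 8.736 = 0.
So ω_n² = 8.736 ⇒ ω_n = 2.956 rad/s, and ζ = 6.6/(2ω_n) = 1.12.

ζ = 1.12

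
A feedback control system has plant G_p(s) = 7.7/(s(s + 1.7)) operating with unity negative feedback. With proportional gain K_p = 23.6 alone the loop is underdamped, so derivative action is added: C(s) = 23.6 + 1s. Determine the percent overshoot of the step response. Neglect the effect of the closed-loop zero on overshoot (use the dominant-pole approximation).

Forward path: (23.6 + 1s)·7.7/(s(s+1.7)). The closed-loop characteristic equation is s² + (1.7 + 7.7·1)s + 7.7·23.6 = 0.
That is s² + 9.4s + 181.7 = 0, so ω_n = 13.48 rad/s and ζ = 9.4/(2·13.48) = 0.3487.
%OS = 100·exp(−πζ/√(1−ζ²)) = 31.1%.

31.1%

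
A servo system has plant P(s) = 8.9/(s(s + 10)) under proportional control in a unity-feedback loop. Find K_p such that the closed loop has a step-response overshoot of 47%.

K_p = 51.4

From %OS = 100·exp(−πζ/√(1−ζ²)) = 47%, ζ = −ln(0.47)/√(π²+ln²(0.47)) = 0.2337.
Characteristic equation s² + 10s + 8.9K_p = 0 gives ζ = 10/(2√(8.9K_p)).
Setting ζ = 0.2337: √(8.9K_p) = 10/(2·0.2337) = 21.4, so K_p = 457.8/8.9 = 51.4.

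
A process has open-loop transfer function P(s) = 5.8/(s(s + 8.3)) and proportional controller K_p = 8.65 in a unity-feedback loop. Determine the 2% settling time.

T_s ≈ 0.964 s

The closed-loop denominator s² + 8.3s + 50.17 gives ω_n = √50.17 = 7.083 and ζ = 8.3/(2ω_n) = 0.5859.
2% settling time T_s ≈ 4/(ζω_n) = 4/4.15 = 0.964 s.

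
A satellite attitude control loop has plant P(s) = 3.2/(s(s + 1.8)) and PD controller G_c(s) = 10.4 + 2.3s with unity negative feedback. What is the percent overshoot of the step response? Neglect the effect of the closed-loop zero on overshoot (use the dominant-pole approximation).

1.65%

Forward path: (10.4 + 2.3s)·3.2/(s(s+1.8)). The closed-loop characteristic equation is s² + (1.8 + 3.2·2.3)s + 3.2·10.4 = 0.
That is s² + 9.16s + 33.28 = 0, so ω_n = 5.769 rad/s and ζ = 9.16/(2·5.769) = 0.7939.
%OS = 100·exp(−πζ/√(1−ζ²)) = 1.65%.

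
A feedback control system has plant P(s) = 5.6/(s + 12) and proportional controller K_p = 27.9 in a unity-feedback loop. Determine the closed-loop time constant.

τ = 0.00594 s

Closed-loop transfer function: T(s) = K_p·P(s)/(1 + K_p·P(s)) = 156.2/(s + 12 + 156.2) = 156.2/(s + 168.2).
Time constant τ = 1/168.2 = 0.00594 s.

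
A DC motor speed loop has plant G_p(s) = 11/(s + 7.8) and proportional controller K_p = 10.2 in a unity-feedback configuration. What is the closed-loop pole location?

Closed-loop transfer function: T(s) = K_p·G_p(s)/(1 + K_p·G_p(s)) = 112.2/(s + 7.8 + 112.2) = 112.2/(s + 120).
The closed-loop pole is at s = −120.

s = -120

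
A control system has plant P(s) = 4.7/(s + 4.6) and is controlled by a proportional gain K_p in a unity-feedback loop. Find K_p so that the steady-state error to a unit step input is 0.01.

Steady-state error for a unit step on this type-0 loop is 1/(1 + K_p·P(0)).
P(0) = 1.022. Require 1/(1 + K_p·1.022) = 0.01, so 1 + 1.022·K_p = 100.
K_p = (100 − 1)/1.022 = 96.9.

K_p = 96.9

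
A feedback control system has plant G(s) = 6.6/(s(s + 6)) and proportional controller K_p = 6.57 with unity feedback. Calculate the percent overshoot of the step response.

20%

Closed-loop characteristic equation: s² + 6s + 43.36 = 0, so ω_n = 6.585 rad/s and ζ = 6/(2·6.585) = 0.4556.
%OS = 100·exp(−πζ/√(1−ζ²)) = 100·exp(−π·0.4556/√0.7924) = 20%.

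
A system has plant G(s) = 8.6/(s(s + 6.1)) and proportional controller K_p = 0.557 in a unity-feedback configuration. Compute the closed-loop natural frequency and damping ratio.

ω_n = 2.19 rad/s, ζ = 1.39

The closed-loop denominator is s(s+6.1) + 0.557·8.6 = s² + 6.1s + 4.79.
Matching s² + 2ζω_n s + ω_n²: ω_n = √4.79 = 2.189 rad/s and 2ζω_n = 6.1, so ζ = 6.1/(2·2.189) = 1.39.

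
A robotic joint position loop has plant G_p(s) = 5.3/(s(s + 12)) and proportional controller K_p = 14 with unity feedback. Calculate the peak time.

Closed-loop characteristic equation: s² + 12s + 74.2 = 0, so ω_n = 8.614 rad/s and ζ = 12/(2·8.614) = 0.6965.
Damped frequency ω_d = ω_n√(1−ζ²) = 6.181 rad/s, so peak time T_p = π/ω_d = 0.508 s.

T_p = 0.508 s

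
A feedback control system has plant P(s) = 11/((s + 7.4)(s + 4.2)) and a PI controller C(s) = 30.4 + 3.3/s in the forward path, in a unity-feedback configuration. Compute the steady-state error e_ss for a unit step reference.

0

The open loop C(s)P(s) has a pole at the origin (type 1), so the static position error constant is infinite and e_ss = 1/(1+∞) = 0.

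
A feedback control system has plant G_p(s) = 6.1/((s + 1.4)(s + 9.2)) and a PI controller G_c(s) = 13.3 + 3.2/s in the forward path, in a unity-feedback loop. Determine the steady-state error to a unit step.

0

The open loop G_c(s)G_p(s) has a pole at the origin (type 1), so the static position error constant is infinite and e_ss = 1/(1+∞) = 0.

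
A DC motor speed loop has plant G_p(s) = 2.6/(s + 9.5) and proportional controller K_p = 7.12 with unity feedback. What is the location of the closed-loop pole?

Closed-loop transfer function: T(s) = K_p·G_p(s)/(1 + K_p·G_p(s)) = 18.51/(s + 9.5 + 18.51) = 18.51/(s + 28.01).
The closed-loop pole is at s = −28.01.

s = -28.01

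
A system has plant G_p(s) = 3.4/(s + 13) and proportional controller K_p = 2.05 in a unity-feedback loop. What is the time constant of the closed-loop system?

τ = 0.0501 s

Closed-loop transfer function: T(s) = K_p·G_p(s)/(1 + K_p·G_p(s)) = 6.97/(s + 13 + 6.97) = 6.97/(s + 19.97).
Time constant τ = 1/19.97 = 0.0501 s.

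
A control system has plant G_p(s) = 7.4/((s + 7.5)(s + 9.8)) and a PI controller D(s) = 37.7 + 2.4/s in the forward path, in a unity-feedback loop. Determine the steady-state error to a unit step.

The open loop D(s)G_p(s) has a pole at the origin (type 1), so the static position error constant is infinite and e_ss = 1/(1+∞) = 0.

0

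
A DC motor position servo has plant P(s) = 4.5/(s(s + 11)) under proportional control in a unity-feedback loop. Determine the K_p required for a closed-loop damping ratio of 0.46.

Closed-loop characteristic equation: s² + 11s + K_p·4.5 = 0.
So ω_n = √(4.5K_p) and 2ζω_n = 11, giving ζ = 11/(2√(4.5K_p)).
Setting ζ = 0.46: √(4.5K_p) = 11/(2·0.46) = 11.96, so K_p = 143/4.5 = 31.8.

K_p = 31.8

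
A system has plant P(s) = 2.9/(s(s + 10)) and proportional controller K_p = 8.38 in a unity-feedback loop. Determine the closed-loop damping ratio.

ζ = 1.01

1 + K_p·P(s) = 0 gives s² + 10s + 24.3 = 0.
So ω_n² = 24.3 ⇒ ω_n = 4.93 rad/s, and ζ = 10/(2ω_n) = 1.01.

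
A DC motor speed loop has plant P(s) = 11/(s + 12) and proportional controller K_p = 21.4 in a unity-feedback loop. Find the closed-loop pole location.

s = -247.4

Closed-loop transfer function: T(s) = K_p·P(s)/(1 + K_p·P(s)) = 235.4/(s + 12 + 235.4) = 235.4/(s + 247.4).
The closed-loop pole is at s = −247.4.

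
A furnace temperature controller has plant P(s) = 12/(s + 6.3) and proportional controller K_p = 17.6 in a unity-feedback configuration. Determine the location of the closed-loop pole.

s = -217.5

Closed-loop transfer function: T(s) = K_p·P(s)/(1 + K_p·P(s)) = 211.2/(s + 6.3 + 211.2) = 211.2/(s + 217.5).
The closed-loop pole is at s = −217.5.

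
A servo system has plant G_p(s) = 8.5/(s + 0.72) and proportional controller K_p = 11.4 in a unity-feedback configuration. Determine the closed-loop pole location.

s = -97.62

Closed-loop transfer function: T(s) = K_p·G_p(s)/(1 + K_p·G_p(s)) = 96.9/(s + 0.72 + 96.9) = 96.9/(s + 97.62).
The closed-loop pole is at s = −97.62.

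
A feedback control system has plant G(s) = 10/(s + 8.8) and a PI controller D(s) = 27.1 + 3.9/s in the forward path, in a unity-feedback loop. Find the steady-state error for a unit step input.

The open loop D(s)G(s) has a pole at the origin (type 1), so the static position error constant is infinite and e_ss = 1/(1+∞) = 0.

0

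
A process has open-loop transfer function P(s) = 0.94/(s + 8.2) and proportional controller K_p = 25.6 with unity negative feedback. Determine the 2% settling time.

T_s ≈ 0.124 s

Closed-loop transfer function: T(s) = K_p·P(s)/(1 + K_p·P(s)) = 24.06/(s + 8.2 + 24.06) = 24.06/(s + 32.26).
Time constant τ = 1/32.26 = 0.03099 s, so the 2% settling time is about 4τ = 0.124 s.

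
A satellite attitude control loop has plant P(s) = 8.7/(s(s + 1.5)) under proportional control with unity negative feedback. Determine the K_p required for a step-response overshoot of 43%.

From %OS = 100·exp(−πζ/√(1−ζ²)) = 43%, ζ = −ln(0.43)/√(π²+ln²(0.43)) = 0.2594.
Characteristic equation s² + 1.5s + 8.7K_p = 0 gives ζ = 1.5/(2√(8.7K_p)).
Setting ζ = 0.2594: √(8.7K_p) = 1.5/(2·0.2594) = 2.891, so K_p = 8.357/8.7 = 0.961.

K_p = 0.961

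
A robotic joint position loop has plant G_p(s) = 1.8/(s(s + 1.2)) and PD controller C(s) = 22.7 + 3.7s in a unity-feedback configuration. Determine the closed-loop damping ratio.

Forward path: (22.7 + 3.7s)·1.8/(s(s+1.2)). The closed-loop characteristic equation is s² + (1.2 + 1.8·3.7)s + 1.8·22.7 = 0.
That is s² + 7.86s + 40.86 = 0, so ω_n = 6.392 rad/s and ζ = 7.86/(2·6.392) = 0.6148.

ζ = 0.615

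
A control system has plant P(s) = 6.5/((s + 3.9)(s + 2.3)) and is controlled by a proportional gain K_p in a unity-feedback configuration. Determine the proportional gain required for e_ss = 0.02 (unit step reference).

Steady-state error for a unit step on this type-0 loop is 1/(1 + K_p·P(0)).
P(0) = 0.7246. Require 1/(1 + K_p·0.7246) = 0.02, so 1 + 0.7246·K_p = 50.
K_p = (50 − 1)/0.7246 = 67.6.

K_p = 67.6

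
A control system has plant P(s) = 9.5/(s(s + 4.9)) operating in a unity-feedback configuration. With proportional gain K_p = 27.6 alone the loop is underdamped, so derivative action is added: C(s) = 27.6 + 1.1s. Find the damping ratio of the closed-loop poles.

Forward path: (27.6 + 1.1s)·9.5/(s(s+4.9)). The closed-loop characteristic equation is s² + (4.9 + 9.5·1.1)s + 9.5·27.6 = 0.
That is s² + 15.35s + 262.2 = 0, so ω_n = 16.19 rad/s and ζ = 15.35/(2·16.19) = 0.474.

ζ = 0.474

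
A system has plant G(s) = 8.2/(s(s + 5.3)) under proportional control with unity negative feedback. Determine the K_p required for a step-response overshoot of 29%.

From %OS = 100·exp(−πζ/√(1−ζ²)) = 29%, ζ = −ln(0.29)/√(π²+ln²(0.29)) = 0.3666.
Characteristic equation s² + 5.3s + 8.2K_p = 0 gives ζ = 5.3/(2√(8.2K_p)).
Setting ζ = 0.3666: √(8.2K_p) = 5.3/(2·0.3666) = 7.229, so K_p = 52.25/8.2 = 6.37.

K_p = 6.37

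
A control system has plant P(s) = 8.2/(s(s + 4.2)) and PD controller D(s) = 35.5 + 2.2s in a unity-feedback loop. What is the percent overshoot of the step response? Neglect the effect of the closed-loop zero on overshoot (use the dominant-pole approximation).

Forward path: (35.5 + 2.2s)·8.2/(s(s+4.2)). The closed-loop characteristic equation is s² + (4.2 + 8.2·2.2)s + 8.2·35.5 = 0.
That is s² + 22.24s + 291.1 = 0, so ω_n = 17.06 rad/s and ζ = 22.24/(2·17.06) = 0.6518.
%OS = 100·exp(−πζ/√(1−ζ²)) = 6.72%.

6.72%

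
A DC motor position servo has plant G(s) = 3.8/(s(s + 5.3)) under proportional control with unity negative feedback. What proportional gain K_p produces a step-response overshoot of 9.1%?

From %OS = 100·exp(−πζ/√(1−ζ²)) = 9.1%, ζ = −ln(0.091)/√(π²+ln²(0.091)) = 0.6066.
Characteristic equation s² + 5.3s + 3.8K_p = 0 gives ζ = 5.3/(2√(3.8K_p)).
Setting ζ = 0.6066: √(3.8K_p) = 5.3/(2·0.6066) = 4.369, so K_p = 19.09/3.8 = 5.02.

K_p = 5.02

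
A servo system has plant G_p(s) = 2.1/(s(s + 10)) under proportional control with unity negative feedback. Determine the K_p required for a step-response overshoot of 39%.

K_p = 144

From %OS = 100·exp(−πζ/√(1−ζ²)) = 39%, ζ = −ln(0.39)/√(π²+ln²(0.39)) = 0.2871.
Characteristic equation s² + 10s + 2.1K_p = 0 gives ζ = 10/(2√(2.1K_p)).
Setting ζ = 0.2871: √(2.1K_p) = 10/(2·0.2871) = 17.42, so K_p = 303.3/2.1 = 144.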